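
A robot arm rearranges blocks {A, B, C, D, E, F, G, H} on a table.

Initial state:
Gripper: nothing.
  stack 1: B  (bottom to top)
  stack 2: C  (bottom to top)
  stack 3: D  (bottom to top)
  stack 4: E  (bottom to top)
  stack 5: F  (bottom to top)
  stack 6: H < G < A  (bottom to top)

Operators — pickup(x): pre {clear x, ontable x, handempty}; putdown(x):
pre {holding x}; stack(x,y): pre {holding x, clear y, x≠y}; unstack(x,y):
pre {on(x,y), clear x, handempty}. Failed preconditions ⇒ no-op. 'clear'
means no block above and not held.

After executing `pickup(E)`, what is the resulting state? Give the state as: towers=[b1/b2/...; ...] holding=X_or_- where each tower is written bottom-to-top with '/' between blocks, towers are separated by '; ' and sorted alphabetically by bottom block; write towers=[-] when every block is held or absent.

before: towers=[B; C; D; E; F; H/G/A] holding=-
pre[pickup(E)]: clear(E) yes, ontable(E) yes, handempty yes
all met → apply pickup(E)
after:  towers=[B; C; D; F; H/G/A] holding=E

towers=[B; C; D; F; H/G/A] holding=E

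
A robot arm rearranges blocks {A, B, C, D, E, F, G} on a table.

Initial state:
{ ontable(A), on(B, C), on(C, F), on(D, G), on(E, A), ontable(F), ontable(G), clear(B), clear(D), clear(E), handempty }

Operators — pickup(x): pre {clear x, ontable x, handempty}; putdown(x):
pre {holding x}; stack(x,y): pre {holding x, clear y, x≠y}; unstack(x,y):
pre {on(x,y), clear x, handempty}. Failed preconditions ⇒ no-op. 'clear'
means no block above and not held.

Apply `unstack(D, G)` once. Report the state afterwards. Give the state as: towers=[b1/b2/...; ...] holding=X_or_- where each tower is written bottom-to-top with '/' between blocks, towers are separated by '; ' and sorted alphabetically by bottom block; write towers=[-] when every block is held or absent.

towers=[A/E; F/C/B; G] holding=D

before: towers=[A/E; F/C/B; G/D] holding=-
pre[unstack(D, G)]: on(D,G) ✓, clear(D) ✓, handempty ✓
all met → apply unstack(D, G)
after:  towers=[A/E; F/C/B; G] holding=D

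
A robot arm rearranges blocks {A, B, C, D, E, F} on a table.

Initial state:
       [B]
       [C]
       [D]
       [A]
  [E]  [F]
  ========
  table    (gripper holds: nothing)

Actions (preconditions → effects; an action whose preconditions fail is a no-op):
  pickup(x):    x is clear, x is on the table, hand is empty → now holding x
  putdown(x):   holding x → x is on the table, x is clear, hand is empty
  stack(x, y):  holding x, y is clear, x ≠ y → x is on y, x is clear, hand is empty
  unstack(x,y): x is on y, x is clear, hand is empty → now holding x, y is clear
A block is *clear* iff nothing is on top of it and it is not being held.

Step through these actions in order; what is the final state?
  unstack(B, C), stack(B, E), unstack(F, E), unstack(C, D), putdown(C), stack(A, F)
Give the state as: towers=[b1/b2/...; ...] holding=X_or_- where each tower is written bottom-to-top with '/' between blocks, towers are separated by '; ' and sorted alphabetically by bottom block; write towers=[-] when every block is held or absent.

towers=[C; E/B; F/A/D] holding=-

step 1 (unstack(B, C)): towers=[E; F/A/D/C] holding=B
step 2 (stack(B, E)): towers=[E/B; F/A/D/C] holding=-
step 3 (unstack(F, E)) [no-op]: towers=[E/B; F/A/D/C] holding=-
step 4 (unstack(C, D)): towers=[E/B; F/A/D] holding=C
step 5 (putdown(C)): towers=[C; E/B; F/A/D] holding=-
step 6 (stack(A, F)) [no-op]: towers=[C; E/B; F/A/D] holding=-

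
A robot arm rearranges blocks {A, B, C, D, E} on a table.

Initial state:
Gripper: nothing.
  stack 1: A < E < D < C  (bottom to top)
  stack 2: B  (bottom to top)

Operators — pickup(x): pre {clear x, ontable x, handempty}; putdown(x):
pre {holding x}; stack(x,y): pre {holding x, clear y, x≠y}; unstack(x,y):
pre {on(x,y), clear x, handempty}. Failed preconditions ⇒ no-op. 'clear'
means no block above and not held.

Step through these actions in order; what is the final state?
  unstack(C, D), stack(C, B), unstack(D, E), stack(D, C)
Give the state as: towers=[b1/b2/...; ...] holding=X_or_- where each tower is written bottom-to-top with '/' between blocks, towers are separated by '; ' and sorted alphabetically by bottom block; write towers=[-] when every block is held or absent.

step 1 (unstack(C, D)): towers=[A/E/D; B] holding=C
step 2 (stack(C, B)): towers=[A/E/D; B/C] holding=-
step 3 (unstack(D, E)): towers=[A/E; B/C] holding=D
step 4 (stack(D, C)): towers=[A/E; B/C/D] holding=-

towers=[A/E; B/C/D] holding=-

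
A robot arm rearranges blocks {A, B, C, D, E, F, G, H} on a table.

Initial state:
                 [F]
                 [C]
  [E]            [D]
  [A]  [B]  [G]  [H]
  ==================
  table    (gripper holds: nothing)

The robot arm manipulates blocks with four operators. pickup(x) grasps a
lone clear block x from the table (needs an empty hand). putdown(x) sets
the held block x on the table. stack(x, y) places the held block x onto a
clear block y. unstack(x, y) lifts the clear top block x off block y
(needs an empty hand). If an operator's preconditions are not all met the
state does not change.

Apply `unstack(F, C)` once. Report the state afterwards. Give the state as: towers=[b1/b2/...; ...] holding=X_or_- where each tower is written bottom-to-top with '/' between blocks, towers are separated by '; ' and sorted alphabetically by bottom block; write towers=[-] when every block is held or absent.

before: towers=[A/E; B; G; H/D/C/F] holding=-
pre[unstack(F, C)]: on(F,C) yes, clear(F) yes, handempty yes
all met → apply unstack(F, C)
after:  towers=[A/E; B; G; H/D/C] holding=F

towers=[A/E; B; G; H/D/C] holding=F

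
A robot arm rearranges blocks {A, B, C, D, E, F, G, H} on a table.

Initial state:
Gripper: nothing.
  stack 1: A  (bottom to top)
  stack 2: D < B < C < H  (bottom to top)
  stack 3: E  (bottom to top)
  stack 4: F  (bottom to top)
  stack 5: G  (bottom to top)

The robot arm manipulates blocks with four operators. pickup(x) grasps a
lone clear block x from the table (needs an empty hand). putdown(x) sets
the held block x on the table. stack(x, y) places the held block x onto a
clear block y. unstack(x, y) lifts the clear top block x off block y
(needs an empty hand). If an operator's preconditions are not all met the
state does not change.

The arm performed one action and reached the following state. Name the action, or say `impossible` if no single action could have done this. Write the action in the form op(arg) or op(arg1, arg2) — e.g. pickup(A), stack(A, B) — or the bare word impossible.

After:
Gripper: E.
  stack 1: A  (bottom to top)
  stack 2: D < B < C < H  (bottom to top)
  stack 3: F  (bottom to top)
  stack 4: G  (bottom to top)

target: towers=[A; D/B/C/H; F; G] holding=E
         pickup(G) → towers=[A; D/B/C/H; E; F] holding=G
         pickup(A) → towers=[D/B/C/H; E; F; G] holding=A
         pickup(E) → towers=[A; D/B/C/H; F; G] holding=E  ← match
     unstack(H, C) → towers=[A; D/B/C; E; F; G] holding=H
         pickup(F) → towers=[A; D/B/C/H; E; G] holding=F

pickup(E)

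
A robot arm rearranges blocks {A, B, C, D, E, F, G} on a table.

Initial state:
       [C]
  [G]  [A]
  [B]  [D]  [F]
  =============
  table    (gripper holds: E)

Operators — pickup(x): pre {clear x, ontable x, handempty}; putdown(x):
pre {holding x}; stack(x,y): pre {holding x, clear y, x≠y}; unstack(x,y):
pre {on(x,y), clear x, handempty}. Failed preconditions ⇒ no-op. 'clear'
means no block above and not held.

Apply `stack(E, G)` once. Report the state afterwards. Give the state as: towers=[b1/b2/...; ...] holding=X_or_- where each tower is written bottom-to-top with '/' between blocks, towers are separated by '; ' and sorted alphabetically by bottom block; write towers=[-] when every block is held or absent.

towers=[B/G/E; D/A/C; F] holding=-

before: towers=[B/G; D/A/C; F] holding=E
pre[stack(E, G)]: holding(E) ✓, clear(G) ✓, E≠G ✓
all met → apply stack(E, G)
after:  towers=[B/G/E; D/A/C; F] holding=-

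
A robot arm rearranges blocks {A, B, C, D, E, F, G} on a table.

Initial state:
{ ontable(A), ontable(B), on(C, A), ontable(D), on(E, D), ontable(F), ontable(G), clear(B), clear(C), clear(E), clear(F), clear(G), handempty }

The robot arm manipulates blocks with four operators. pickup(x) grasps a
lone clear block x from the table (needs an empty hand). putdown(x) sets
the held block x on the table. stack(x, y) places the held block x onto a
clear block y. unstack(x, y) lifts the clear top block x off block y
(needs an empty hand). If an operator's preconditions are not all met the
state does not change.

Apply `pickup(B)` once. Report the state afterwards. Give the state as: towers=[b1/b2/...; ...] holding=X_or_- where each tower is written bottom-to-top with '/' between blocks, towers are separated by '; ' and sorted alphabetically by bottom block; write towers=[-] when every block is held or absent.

before: towers=[A/C; B; D/E; F; G] holding=-
pre[pickup(B)]: clear(B) ✓, ontable(B) ✓, handempty ✓
all met → apply pickup(B)
after:  towers=[A/C; D/E; F; G] holding=B

towers=[A/C; D/E; F; G] holding=B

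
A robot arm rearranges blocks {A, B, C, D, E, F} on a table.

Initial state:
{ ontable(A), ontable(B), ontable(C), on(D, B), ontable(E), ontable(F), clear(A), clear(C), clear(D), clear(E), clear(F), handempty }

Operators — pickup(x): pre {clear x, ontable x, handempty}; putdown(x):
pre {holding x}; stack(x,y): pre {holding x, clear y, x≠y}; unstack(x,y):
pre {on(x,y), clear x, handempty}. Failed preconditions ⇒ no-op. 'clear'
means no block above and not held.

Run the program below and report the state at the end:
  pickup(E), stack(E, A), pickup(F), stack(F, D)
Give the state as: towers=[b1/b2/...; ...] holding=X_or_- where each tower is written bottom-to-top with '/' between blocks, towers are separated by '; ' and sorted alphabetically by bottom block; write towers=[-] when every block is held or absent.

towers=[A/E; B/D/F; C] holding=-

step 1 (pickup(E)): towers=[A; B/D; C; F] holding=E
step 2 (stack(E, A)): towers=[A/E; B/D; C; F] holding=-
step 3 (pickup(F)): towers=[A/E; B/D; C] holding=F
step 4 (stack(F, D)): towers=[A/E; B/D/F; C] holding=-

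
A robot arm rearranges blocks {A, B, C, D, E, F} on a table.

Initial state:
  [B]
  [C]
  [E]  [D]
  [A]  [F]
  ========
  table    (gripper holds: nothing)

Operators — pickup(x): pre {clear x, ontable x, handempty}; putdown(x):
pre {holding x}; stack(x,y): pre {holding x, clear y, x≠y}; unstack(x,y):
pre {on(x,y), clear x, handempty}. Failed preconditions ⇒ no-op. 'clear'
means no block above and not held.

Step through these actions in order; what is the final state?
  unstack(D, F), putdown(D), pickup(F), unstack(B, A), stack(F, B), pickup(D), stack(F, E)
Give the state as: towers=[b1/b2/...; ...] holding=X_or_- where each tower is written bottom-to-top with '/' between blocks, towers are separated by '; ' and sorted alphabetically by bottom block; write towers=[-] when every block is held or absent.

towers=[A/E/C/B/F] holding=D

step 1 (unstack(D, F)): towers=[A/E/C/B; F] holding=D
step 2 (putdown(D)): towers=[A/E/C/B; D; F] holding=-
step 3 (pickup(F)): towers=[A/E/C/B; D] holding=F
step 4 (unstack(B, A)) [no-op]: towers=[A/E/C/B; D] holding=F
step 5 (stack(F, B)): towers=[A/E/C/B/F; D] holding=-
step 6 (pickup(D)): towers=[A/E/C/B/F] holding=D
step 7 (stack(F, E)) [no-op]: towers=[A/E/C/B/F] holding=D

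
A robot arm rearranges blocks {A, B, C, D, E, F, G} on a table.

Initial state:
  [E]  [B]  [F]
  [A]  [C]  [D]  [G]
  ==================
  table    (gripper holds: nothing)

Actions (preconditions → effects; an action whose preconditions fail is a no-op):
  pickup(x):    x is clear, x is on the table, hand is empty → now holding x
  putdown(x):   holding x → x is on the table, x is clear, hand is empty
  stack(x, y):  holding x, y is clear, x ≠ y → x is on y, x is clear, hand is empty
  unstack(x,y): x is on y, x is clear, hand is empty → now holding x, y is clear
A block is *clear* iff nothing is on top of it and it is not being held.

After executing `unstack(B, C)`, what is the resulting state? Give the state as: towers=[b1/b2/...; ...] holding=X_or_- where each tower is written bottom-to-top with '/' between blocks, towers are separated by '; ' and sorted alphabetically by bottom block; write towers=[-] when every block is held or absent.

towers=[A/E; C; D/F; G] holding=B

before: towers=[A/E; C/B; D/F; G] holding=-
pre[unstack(B, C)]: on(B,C) yes, clear(B) yes, handempty yes
all met → apply unstack(B, C)
after:  towers=[A/E; C; D/F; G] holding=B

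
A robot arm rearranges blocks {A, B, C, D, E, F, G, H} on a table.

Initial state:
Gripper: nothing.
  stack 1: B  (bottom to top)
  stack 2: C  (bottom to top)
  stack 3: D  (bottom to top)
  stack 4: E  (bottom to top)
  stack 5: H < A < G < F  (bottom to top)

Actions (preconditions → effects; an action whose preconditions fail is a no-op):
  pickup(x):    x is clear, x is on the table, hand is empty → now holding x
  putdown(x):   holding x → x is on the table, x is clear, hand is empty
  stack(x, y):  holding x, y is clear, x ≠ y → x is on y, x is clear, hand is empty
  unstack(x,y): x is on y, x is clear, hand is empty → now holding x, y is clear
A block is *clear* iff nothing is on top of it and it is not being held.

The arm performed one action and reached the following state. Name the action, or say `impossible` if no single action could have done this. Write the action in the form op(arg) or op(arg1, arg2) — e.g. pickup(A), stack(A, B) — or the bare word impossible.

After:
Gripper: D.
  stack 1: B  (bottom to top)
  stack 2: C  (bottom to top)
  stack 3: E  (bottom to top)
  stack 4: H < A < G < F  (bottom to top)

pickup(D)

target: towers=[B; C; E; H/A/G/F] holding=D
         pickup(E) → towers=[B; C; D; H/A/G/F] holding=E
         pickup(B) → towers=[C; D; E; H/A/G/F] holding=B
     unstack(F, G) → towers=[B; C; D; E; H/A/G] holding=F
         pickup(D) → towers=[B; C; E; H/A/G/F] holding=D  ← match
         pickup(C) → towers=[B; D; E; H/A/G/F] holding=C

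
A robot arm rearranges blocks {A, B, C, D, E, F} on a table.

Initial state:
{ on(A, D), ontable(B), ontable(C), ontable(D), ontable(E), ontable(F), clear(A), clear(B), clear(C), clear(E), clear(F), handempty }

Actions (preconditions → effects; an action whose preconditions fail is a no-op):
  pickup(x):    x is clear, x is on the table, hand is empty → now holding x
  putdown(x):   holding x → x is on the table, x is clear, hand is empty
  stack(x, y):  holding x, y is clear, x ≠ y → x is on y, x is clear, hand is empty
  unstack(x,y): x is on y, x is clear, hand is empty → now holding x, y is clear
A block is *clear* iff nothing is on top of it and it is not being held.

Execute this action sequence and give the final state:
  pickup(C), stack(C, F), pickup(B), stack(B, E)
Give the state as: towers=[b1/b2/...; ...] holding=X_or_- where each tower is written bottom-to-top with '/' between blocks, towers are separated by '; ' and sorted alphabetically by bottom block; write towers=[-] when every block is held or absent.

step 1 (pickup(C)): towers=[B; D/A; E; F] holding=C
step 2 (stack(C, F)): towers=[B; D/A; E; F/C] holding=-
step 3 (pickup(B)): towers=[D/A; E; F/C] holding=B
step 4 (stack(B, E)): towers=[D/A; E/B; F/C] holding=-

towers=[D/A; E/B; F/C] holding=-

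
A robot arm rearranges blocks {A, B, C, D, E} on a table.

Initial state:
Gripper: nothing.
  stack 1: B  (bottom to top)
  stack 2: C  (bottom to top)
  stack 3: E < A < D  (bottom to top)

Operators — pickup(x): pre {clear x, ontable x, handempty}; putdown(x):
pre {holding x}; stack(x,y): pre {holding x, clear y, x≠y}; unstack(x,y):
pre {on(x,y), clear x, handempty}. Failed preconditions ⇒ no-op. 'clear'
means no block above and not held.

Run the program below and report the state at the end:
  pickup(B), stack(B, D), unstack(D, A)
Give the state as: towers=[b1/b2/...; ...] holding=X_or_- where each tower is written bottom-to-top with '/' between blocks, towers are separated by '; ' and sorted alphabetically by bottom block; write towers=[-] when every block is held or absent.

step 1 (pickup(B)): towers=[C; E/A/D] holding=B
step 2 (stack(B, D)): towers=[C; E/A/D/B] holding=-
step 3 (unstack(D, A)) [no-op]: towers=[C; E/A/D/B] holding=-

towers=[C; E/A/D/B] holding=-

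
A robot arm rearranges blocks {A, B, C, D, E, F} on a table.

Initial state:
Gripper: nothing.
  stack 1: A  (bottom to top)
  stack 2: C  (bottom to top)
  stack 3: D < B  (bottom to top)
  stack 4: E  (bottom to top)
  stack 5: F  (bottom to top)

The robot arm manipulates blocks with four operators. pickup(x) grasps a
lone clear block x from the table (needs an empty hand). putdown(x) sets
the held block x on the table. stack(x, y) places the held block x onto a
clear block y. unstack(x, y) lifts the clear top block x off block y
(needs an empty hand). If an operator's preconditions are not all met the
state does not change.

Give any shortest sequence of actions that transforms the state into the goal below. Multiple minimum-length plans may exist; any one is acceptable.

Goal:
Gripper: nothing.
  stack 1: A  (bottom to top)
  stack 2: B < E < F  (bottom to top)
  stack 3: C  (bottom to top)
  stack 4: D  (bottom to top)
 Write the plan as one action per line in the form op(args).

step 1 (unstack(B, D)): towers=[A; C; D; E; F] holding=B
step 2 (putdown(B)): towers=[A; B; C; D; E; F] holding=-
step 3 (pickup(E)): towers=[A; B; C; D; F] holding=E
step 4 (stack(E, B)): towers=[A; B/E; C; D; F] holding=-
step 5 (pickup(F)): towers=[A; B/E; C; D] holding=F
step 6 (stack(F, E)): towers=[A; B/E/F; C; D] holding=-
goal check: towers=[A; B/E/F; C; D] holding=- — reached (length 6, optimal by BFS)

unstack(B, D)
putdown(B)
pickup(E)
stack(E, B)
pickup(F)
stack(F, E)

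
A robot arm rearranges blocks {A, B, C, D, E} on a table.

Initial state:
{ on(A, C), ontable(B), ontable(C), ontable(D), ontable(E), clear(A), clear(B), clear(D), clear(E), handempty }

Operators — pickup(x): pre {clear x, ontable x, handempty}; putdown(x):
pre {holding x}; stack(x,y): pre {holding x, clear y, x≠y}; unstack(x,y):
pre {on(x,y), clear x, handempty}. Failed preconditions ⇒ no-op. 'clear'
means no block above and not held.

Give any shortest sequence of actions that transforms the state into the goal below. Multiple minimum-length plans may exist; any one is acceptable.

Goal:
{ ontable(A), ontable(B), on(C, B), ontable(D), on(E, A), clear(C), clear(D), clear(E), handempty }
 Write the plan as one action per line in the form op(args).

unstack(A, C)
putdown(A)
pickup(E)
stack(E, A)
pickup(C)
stack(C, B)

step 1 (unstack(A, C)): towers=[B; C; D; E] holding=A
step 2 (putdown(A)): towers=[A; B; C; D; E] holding=-
step 3 (pickup(E)): towers=[A; B; C; D] holding=E
step 4 (stack(E, A)): towers=[A/E; B; C; D] holding=-
step 5 (pickup(C)): towers=[A/E; B; D] holding=C
step 6 (stack(C, B)): towers=[A/E; B/C; D] holding=-
goal check: towers=[A/E; B/C; D] holding=- — reached (length 6, optimal by BFS)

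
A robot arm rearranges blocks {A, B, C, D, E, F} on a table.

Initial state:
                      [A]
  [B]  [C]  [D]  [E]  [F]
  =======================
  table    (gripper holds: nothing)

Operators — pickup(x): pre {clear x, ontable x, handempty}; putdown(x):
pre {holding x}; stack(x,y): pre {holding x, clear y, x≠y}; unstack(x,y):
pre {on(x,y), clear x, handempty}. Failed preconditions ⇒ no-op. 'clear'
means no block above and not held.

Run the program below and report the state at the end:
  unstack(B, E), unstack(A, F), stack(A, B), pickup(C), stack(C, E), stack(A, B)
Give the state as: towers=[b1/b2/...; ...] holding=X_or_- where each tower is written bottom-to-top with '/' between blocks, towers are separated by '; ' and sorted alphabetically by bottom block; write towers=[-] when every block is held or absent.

towers=[B/A; D; E/C; F] holding=-

step 1 (unstack(B, E)) [no-op]: towers=[B; C; D; E; F/A] holding=-
step 2 (unstack(A, F)): towers=[B; C; D; E; F] holding=A
step 3 (stack(A, B)): towers=[B/A; C; D; E; F] holding=-
step 4 (pickup(C)): towers=[B/A; D; E; F] holding=C
step 5 (stack(C, E)): towers=[B/A; D; E/C; F] holding=-
step 6 (stack(A, B)) [no-op]: towers=[B/A; D; E/C; F] holding=-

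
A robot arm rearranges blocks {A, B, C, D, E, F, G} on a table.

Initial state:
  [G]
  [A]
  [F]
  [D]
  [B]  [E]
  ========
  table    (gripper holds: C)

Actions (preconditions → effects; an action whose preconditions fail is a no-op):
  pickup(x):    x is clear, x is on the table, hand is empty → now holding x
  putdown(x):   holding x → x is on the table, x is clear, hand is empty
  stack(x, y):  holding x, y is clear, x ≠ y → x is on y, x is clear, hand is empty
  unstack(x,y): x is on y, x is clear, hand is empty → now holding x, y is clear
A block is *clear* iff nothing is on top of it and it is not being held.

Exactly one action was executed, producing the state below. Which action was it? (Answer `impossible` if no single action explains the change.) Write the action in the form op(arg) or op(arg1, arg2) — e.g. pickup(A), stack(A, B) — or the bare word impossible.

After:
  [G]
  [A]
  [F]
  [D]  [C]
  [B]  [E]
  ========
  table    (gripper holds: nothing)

target: towers=[B/D/F/A/G; E/C] holding=-
        putdown(C) → towers=[B/D/F/A/G; C; E] holding=-
       stack(C, G) → towers=[B/D/F/A/G/C; E] holding=-
       stack(C, E) → towers=[B/D/F/A/G; E/C] holding=-  ← match

stack(C, E)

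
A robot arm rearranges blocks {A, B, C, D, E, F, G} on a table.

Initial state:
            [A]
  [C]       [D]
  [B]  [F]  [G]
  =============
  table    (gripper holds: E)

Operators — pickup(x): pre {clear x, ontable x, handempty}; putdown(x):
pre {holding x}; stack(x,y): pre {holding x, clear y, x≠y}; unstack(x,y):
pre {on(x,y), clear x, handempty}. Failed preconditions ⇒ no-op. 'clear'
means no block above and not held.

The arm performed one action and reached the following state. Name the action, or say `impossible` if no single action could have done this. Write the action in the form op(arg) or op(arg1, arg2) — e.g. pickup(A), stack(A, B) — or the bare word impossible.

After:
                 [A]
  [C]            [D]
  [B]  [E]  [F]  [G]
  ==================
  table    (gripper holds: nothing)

putdown(E)

target: towers=[B/C; E; F; G/D/A] holding=-
        putdown(E) → towers=[B/C; E; F; G/D/A] holding=-  ← match
       stack(E, F) → towers=[B/C; F/E; G/D/A] holding=-
       stack(E, A) → towers=[B/C; F; G/D/A/E] holding=-
       stack(E, C) → towers=[B/C/E; F; G/D/A] holding=-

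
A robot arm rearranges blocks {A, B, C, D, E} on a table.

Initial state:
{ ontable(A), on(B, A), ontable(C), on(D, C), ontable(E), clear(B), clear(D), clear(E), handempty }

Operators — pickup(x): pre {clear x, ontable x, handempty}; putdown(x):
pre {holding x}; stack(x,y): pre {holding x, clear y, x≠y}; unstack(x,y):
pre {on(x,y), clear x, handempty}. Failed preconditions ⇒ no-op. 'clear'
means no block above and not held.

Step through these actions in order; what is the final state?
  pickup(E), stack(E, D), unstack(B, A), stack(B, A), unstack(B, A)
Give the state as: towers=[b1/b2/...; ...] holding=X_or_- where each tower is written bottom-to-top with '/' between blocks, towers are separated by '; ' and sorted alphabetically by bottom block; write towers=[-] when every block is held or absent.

step 1 (pickup(E)): towers=[A/B; C/D] holding=E
step 2 (stack(E, D)): towers=[A/B; C/D/E] holding=-
step 3 (unstack(B, A)): towers=[A; C/D/E] holding=B
step 4 (stack(B, A)): towers=[A/B; C/D/E] holding=-
step 5 (unstack(B, A)): towers=[A; C/D/E] holding=B

towers=[A; C/D/E] holding=B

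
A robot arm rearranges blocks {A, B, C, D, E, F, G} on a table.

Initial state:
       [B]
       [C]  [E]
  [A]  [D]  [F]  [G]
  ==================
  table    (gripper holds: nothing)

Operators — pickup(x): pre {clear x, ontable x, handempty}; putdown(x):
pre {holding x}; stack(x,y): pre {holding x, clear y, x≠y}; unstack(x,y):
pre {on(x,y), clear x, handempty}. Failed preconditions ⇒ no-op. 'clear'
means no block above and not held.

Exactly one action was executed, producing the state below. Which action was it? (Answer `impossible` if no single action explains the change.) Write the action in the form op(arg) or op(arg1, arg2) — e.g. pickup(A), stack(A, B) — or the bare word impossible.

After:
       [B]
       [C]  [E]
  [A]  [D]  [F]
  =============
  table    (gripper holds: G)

target: towers=[A; D/C/B; F/E] holding=G
     unstack(B, C) → towers=[A; D/C; F/E; G] holding=B
         pickup(G) → towers=[A; D/C/B; F/E] holding=G  ← match
         pickup(A) → towers=[D/C/B; F/E; G] holding=A
     unstack(E, F) → towers=[A; D/C/B; F; G] holding=E

pickup(G)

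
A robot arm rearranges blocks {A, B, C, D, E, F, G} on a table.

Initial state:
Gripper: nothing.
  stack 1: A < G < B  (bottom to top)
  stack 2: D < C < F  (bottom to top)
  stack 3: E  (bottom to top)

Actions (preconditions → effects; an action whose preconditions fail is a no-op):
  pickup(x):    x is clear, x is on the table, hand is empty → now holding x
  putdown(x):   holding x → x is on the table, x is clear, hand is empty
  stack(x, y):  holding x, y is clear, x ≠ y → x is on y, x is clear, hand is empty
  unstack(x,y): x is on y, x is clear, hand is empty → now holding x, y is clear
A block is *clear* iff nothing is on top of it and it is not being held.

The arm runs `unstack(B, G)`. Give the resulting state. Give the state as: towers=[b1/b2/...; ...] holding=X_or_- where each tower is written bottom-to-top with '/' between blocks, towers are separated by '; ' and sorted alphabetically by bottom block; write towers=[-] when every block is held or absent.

before: towers=[A/G/B; D/C/F; E] holding=-
pre[unstack(B, G)]: on(B,G) ok, clear(B) ok, handempty ok
all met → apply unstack(B, G)
after:  towers=[A/G; D/C/F; E] holding=B

towers=[A/G; D/C/F; E] holding=B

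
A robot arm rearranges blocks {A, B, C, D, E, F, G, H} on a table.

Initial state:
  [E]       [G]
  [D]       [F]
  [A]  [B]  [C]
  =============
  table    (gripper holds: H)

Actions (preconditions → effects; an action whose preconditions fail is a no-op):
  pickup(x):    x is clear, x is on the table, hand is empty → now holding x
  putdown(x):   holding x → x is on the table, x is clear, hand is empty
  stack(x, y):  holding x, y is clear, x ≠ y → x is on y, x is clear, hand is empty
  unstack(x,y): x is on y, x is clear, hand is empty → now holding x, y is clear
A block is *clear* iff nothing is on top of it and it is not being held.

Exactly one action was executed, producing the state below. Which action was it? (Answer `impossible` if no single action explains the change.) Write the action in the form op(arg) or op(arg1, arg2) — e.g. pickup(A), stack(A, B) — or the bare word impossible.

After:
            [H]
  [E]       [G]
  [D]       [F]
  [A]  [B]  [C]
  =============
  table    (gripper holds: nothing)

target: towers=[A/D/E; B; C/F/G/H] holding=-
        putdown(H) → towers=[A/D/E; B; C/F/G; H] holding=-
       stack(H, G) → towers=[A/D/E; B; C/F/G/H] holding=-  ← match
       stack(H, E) → towers=[A/D/E/H; B; C/F/G] holding=-
       stack(H, B) → towers=[A/D/E; B/H; C/F/G] holding=-

stack(H, G)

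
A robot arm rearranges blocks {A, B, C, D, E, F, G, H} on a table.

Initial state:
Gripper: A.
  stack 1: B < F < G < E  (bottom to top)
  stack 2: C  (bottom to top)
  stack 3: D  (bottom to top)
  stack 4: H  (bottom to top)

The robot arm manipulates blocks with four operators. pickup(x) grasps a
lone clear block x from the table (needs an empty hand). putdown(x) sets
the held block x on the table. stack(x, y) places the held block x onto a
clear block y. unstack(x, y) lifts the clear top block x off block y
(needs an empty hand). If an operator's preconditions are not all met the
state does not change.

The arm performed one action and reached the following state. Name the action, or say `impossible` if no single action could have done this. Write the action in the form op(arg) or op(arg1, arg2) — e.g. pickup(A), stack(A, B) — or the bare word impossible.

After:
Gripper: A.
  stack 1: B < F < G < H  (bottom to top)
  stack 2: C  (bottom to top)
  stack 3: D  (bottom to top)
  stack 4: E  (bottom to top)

impossible

target: towers=[B/F/G/H; C; D; E] holding=A
        putdown(A) → towers=[A; B/F/G/E; C; D; H] holding=-
       stack(A, E) → towers=[B/F/G/E/A; C; D; H] holding=-
       stack(A, H) → towers=[B/F/G/E; C; D; H/A] holding=-
       stack(A, D) → towers=[B/F/G/E; C; D/A; H] holding=-
       stack(A, C) → towers=[B/F/G/E; C/A; D; H] holding=-
none of the 5 applicable actions match → impossible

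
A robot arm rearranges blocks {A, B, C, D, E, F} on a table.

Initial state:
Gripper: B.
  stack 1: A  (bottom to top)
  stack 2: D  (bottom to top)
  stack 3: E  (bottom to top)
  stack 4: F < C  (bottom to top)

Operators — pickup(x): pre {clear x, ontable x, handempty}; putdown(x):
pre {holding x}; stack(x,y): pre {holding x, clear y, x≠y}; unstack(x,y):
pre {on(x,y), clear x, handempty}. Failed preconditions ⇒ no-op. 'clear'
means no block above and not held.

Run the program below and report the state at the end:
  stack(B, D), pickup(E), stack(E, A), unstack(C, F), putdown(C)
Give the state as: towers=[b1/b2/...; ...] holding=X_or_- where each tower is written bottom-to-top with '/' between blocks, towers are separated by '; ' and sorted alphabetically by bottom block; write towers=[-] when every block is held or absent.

step 1 (stack(B, D)): towers=[A; D/B; E; F/C] holding=-
step 2 (pickup(E)): towers=[A; D/B; F/C] holding=E
step 3 (stack(E, A)): towers=[A/E; D/B; F/C] holding=-
step 4 (unstack(C, F)): towers=[A/E; D/B; F] holding=C
step 5 (putdown(C)): towers=[A/E; C; D/B; F] holding=-

towers=[A/E; C; D/B; F] holding=-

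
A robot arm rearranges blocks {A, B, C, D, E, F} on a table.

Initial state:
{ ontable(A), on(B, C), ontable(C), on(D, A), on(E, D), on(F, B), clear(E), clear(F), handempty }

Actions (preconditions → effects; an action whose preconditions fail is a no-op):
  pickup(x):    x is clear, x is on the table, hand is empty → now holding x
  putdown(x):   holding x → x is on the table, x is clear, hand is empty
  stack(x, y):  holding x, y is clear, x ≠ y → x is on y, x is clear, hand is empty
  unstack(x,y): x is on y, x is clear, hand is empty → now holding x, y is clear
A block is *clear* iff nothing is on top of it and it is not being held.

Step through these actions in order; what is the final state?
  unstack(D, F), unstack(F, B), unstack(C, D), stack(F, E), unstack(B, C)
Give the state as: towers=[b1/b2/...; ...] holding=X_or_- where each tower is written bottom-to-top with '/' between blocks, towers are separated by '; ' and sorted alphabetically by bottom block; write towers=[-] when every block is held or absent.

step 1 (unstack(D, F)) [no-op]: towers=[A/D/E; C/B/F] holding=-
step 2 (unstack(F, B)): towers=[A/D/E; C/B] holding=F
step 3 (unstack(C, D)) [no-op]: towers=[A/D/E; C/B] holding=F
step 4 (stack(F, E)): towers=[A/D/E/F; C/B] holding=-
step 5 (unstack(B, C)): towers=[A/D/E/F; C] holding=B

towers=[A/D/E/F; C] holding=B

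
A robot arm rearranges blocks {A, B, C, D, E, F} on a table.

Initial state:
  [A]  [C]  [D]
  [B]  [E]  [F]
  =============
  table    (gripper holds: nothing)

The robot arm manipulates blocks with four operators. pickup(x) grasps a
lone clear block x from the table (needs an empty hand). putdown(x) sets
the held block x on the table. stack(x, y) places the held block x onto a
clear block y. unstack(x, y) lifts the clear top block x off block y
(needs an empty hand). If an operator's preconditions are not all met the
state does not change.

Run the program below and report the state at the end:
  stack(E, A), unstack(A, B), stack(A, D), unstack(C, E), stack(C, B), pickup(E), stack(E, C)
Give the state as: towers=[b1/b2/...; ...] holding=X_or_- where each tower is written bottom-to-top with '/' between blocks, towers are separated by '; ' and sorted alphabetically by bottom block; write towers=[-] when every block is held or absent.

step 1 (stack(E, A)) [no-op]: towers=[B/A; E/C; F/D] holding=-
step 2 (unstack(A, B)): towers=[B; E/C; F/D] holding=A
step 3 (stack(A, D)): towers=[B; E/C; F/D/A] holding=-
step 4 (unstack(C, E)): towers=[B; E; F/D/A] holding=C
step 5 (stack(C, B)): towers=[B/C; E; F/D/A] holding=-
step 6 (pickup(E)): towers=[B/C; F/D/A] holding=E
step 7 (stack(E, C)): towers=[B/C/E; F/D/A] holding=-

towers=[B/C/E; F/D/A] holding=-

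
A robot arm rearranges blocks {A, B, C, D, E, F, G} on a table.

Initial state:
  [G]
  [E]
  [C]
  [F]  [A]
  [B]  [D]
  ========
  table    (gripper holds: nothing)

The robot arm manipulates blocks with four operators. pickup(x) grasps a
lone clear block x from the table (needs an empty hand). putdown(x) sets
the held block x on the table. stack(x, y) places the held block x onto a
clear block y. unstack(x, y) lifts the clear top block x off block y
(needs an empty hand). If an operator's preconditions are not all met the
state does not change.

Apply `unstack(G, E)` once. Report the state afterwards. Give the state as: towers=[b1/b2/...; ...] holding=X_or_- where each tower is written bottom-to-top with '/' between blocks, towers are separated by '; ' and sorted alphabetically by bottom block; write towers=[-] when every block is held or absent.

towers=[B/F/C/E; D/A] holding=G

before: towers=[B/F/C/E/G; D/A] holding=-
pre[unstack(G, E)]: on(G,E) ok, clear(G) ok, handempty ok
all met → apply unstack(G, E)
after:  towers=[B/F/C/E; D/A] holding=G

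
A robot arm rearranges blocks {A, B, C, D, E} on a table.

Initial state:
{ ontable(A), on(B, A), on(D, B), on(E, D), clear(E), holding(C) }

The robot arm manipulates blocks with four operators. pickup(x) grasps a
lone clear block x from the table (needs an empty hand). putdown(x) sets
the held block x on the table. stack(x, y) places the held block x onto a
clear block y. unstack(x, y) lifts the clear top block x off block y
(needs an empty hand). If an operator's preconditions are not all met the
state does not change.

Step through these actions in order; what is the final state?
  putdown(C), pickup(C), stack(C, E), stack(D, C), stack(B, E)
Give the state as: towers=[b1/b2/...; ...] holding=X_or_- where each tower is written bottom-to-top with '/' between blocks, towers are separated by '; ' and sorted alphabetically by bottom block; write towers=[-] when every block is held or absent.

towers=[A/B/D/E/C] holding=-

step 1 (putdown(C)): towers=[A/B/D/E; C] holding=-
step 2 (pickup(C)): towers=[A/B/D/E] holding=C
step 3 (stack(C, E)): towers=[A/B/D/E/C] holding=-
step 4 (stack(D, C)) [no-op]: towers=[A/B/D/E/C] holding=-
step 5 (stack(B, E)) [no-op]: towers=[A/B/D/E/C] holding=-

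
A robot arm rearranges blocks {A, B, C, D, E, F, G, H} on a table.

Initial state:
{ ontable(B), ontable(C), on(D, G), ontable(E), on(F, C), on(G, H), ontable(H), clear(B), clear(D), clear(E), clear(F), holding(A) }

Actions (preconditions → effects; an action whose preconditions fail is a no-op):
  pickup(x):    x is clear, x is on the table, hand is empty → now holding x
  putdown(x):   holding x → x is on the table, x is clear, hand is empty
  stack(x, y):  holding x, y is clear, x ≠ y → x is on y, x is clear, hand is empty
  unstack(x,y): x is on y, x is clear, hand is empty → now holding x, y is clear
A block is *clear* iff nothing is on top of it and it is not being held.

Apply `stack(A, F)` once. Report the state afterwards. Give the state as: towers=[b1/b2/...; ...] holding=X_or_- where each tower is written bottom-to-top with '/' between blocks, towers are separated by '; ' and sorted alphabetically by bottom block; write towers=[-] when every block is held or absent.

before: towers=[B; C/F; E; H/G/D] holding=A
pre[stack(A, F)]: holding(A) yes, clear(F) yes, A≠F yes
all met → apply stack(A, F)
after:  towers=[B; C/F/A; E; H/G/D] holding=-

towers=[B; C/F/A; E; H/G/D] holding=-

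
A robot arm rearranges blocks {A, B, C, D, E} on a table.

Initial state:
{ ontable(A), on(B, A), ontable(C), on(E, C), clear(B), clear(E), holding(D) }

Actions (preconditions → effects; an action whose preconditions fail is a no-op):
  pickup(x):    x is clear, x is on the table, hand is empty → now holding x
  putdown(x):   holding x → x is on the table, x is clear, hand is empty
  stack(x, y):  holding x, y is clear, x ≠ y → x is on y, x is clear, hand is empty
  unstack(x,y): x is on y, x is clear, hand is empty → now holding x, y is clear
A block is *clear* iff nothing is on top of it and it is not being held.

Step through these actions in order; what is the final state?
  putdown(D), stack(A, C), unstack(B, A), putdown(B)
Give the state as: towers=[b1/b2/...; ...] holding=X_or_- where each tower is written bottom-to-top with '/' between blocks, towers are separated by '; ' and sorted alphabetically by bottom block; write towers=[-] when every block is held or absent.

step 1 (putdown(D)): towers=[A/B; C/E; D] holding=-
step 2 (stack(A, C)) [no-op]: towers=[A/B; C/E; D] holding=-
step 3 (unstack(B, A)): towers=[A; C/E; D] holding=B
step 4 (putdown(B)): towers=[A; B; C/E; D] holding=-

towers=[A; B; C/E; D] holding=-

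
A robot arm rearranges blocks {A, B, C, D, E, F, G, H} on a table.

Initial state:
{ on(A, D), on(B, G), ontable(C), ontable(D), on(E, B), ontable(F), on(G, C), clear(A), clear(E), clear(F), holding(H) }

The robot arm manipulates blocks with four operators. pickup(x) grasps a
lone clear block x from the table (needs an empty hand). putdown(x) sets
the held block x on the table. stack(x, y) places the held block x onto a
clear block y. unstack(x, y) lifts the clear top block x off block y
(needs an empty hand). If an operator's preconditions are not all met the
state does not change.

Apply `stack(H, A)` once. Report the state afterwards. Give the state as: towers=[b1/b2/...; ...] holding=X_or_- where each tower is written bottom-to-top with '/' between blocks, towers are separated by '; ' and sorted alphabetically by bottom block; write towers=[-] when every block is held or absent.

towers=[C/G/B/E; D/A/H; F] holding=-

before: towers=[C/G/B/E; D/A; F] holding=H
pre[stack(H, A)]: holding(H) ✓, clear(A) ✓, H≠A ✓
all met → apply stack(H, A)
after:  towers=[C/G/B/E; D/A/H; F] holding=-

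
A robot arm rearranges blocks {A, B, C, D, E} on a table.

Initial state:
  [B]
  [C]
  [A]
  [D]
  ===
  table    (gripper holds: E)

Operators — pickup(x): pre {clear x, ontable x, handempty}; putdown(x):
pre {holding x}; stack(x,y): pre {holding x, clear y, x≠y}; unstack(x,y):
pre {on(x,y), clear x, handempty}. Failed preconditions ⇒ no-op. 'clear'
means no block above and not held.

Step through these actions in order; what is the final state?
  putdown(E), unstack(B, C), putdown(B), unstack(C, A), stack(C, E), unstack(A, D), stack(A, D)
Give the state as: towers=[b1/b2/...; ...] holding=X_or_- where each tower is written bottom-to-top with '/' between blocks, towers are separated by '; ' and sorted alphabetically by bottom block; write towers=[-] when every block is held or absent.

step 1 (putdown(E)): towers=[D/A/C/B; E] holding=-
step 2 (unstack(B, C)): towers=[D/A/C; E] holding=B
step 3 (putdown(B)): towers=[B; D/A/C; E] holding=-
step 4 (unstack(C, A)): towers=[B; D/A; E] holding=C
step 5 (stack(C, E)): towers=[B; D/A; E/C] holding=-
step 6 (unstack(A, D)): towers=[B; D; E/C] holding=A
step 7 (stack(A, D)): towers=[B; D/A; E/C] holding=-

towers=[B; D/A; E/C] holding=-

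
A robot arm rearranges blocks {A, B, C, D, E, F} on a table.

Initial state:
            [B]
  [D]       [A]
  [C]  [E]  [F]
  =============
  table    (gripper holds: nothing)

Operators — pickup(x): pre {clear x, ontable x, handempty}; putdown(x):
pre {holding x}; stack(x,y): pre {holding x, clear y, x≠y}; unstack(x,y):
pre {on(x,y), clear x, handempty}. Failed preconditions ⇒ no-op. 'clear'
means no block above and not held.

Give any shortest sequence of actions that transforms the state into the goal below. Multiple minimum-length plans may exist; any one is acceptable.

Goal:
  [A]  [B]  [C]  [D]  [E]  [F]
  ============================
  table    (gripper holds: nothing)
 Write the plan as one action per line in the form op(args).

unstack(B, A)
putdown(B)
unstack(D, C)
putdown(D)
unstack(A, F)
putdown(A)

step 1 (unstack(B, A)): towers=[C/D; E; F/A] holding=B
step 2 (putdown(B)): towers=[B; C/D; E; F/A] holding=-
step 3 (unstack(D, C)): towers=[B; C; E; F/A] holding=D
step 4 (putdown(D)): towers=[B; C; D; E; F/A] holding=-
step 5 (unstack(A, F)): towers=[B; C; D; E; F] holding=A
step 6 (putdown(A)): towers=[A; B; C; D; E; F] holding=-
goal check: towers=[A; B; C; D; E; F] holding=- — reached (length 6, optimal by BFS)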